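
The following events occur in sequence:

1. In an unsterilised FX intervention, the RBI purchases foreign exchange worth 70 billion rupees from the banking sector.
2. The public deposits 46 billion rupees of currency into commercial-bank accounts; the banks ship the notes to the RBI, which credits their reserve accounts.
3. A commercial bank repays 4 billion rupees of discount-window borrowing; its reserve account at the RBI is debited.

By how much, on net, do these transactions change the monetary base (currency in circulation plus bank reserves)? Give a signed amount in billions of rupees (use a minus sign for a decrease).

+66 billion

FX purchase 70 billion rupees: RBI balance sheet expands → +70B.
Currency deposit 46 billion rupees: just a shift between currency and reserves — both are base money → 0.
Discount-window repayment 4 billion rupees: RBI balance sheet contracts → −4B.
Net: 70 + 0 − 4 = +66 billion.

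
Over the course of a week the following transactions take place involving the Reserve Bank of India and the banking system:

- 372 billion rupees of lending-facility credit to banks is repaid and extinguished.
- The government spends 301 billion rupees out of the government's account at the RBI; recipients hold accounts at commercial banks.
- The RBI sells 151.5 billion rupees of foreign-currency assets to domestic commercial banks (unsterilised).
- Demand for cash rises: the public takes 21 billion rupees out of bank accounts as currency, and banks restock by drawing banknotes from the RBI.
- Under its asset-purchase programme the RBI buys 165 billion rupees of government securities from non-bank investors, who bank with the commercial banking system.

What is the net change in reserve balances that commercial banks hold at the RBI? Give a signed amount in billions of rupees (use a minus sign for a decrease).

-78.5 billion

Discount-window repayment 372 billion rupees: repayment is debited from reserves → −372B.
Government spending 301 billion rupees: government payments flow into bank reserve accounts → +301B.
FX sale 151.5 billion rupees: the buying banks pay out of their reserve balances → −151.5B.
Currency withdrawal 21 billion rupees: banks swap reserves for currency → −21B.
Asset purchase (from non-banks) 165 billion rupees: the RBI pays by crediting reserve accounts → +165B.
Net: −372 + 301 − 151.5 − 21 + 165 = -78.5 billion.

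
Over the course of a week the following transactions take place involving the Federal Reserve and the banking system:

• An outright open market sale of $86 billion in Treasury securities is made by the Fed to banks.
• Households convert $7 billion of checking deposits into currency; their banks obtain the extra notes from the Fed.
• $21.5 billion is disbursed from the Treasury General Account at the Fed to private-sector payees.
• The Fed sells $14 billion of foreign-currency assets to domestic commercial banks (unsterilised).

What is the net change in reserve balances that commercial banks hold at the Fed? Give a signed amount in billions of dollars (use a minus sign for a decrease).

-$85.5 billion

Fed balance sheet:
  Assets:      Securities −$86B, Foreign assets −$14B
  Liabilities: Bank reserves −$85.5B, Currency in circulation +$7B, Government deposits −$21.5B
Commercial banking system:
  Assets:      Reserves at CB −$85.5B, Securities +$86B, Foreign assets +$14B
  Liabilities: Checkable deposits +$14.5B
So the change in reserve balances that commercial banks hold at the Fed is -$85.5 billion.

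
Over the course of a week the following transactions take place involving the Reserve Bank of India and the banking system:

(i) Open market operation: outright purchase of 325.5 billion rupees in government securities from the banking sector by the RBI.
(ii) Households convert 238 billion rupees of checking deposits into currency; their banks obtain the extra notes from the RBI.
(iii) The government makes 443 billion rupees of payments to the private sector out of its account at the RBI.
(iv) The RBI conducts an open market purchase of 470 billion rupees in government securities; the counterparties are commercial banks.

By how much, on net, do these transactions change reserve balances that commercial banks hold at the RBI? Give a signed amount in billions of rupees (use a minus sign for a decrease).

RBI balance sheet:
  Assets:      Securities +795.5B
  Liabilities: Bank reserves +1000.5B, Currency in circulation +238B, Government deposits −443B
So the change in reserve balances that commercial banks hold at the RBI is +1000.5 billion.

+1000.5 billion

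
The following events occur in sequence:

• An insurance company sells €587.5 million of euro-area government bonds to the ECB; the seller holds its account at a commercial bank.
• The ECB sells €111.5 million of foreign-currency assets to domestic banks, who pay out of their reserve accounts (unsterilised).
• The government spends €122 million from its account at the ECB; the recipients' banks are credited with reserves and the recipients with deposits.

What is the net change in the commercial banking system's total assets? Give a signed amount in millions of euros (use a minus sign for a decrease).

Asset purchase (from non-banks) €587.5 million: bank balance sheets expand → +€587.5M.
FX sale €111.5 million: just an asset swap on bank balance sheets → 0.
Government spending €122 million: bank balance sheets expand → +€122M.
Net: 587.5 + 0 + 122 = +€709.5 million.

+€709.5 million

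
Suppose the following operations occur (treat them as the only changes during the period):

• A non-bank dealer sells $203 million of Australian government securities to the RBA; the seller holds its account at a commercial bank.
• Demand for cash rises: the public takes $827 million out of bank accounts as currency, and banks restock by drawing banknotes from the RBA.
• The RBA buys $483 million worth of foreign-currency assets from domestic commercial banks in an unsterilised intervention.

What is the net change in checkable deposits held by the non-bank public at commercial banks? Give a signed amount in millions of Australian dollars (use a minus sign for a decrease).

Asset purchase (from non-banks) $203 million: non-bank counterparties' bank balances rise → +$203M.
Currency withdrawal $827 million: non-bank counterparties' bank balances fall → −$827M.
FX purchase $483 million: the counterparty is a bank, so public deposits are unchanged → 0.
Net: 203 − 827 + 0 = -$624 million.

-$624 million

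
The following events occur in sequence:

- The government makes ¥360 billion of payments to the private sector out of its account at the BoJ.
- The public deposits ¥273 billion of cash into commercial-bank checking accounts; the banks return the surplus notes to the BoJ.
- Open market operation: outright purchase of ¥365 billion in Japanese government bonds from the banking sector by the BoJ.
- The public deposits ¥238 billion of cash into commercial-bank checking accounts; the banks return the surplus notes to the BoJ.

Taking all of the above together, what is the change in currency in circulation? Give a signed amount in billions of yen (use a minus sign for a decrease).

-¥511 billion

BoJ balance sheet:
  Assets:      Securities +¥365B
  Liabilities: Bank reserves +¥1236B, Currency in circulation −¥511B, Government deposits −¥360B
Commercial banking system:
  Assets:      Reserves at CB +¥1236B, Securities −¥365B
  Liabilities: Checkable deposits +¥871B
So the change in currency in circulation is -¥511 billion.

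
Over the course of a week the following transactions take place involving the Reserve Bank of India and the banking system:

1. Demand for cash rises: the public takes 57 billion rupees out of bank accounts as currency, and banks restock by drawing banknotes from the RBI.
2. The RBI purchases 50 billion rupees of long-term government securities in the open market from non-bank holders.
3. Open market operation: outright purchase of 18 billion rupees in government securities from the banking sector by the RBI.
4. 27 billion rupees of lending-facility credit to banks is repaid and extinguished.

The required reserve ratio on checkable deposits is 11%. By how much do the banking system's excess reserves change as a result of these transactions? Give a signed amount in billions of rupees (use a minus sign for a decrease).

Currency withdrawal 57 billion rupees: reserves −57B, deposits −57B.
Asset purchase (from non-banks) 50 billion rupees: reserves +50B, deposits +50B.
OMO purchase (from banks) 18 billion rupees: reserves +18B, deposits 0.
Discount-window repayment 27 billion rupees: reserves −27B, deposits 0.
Totals: Δreserves = −16B, Δdeposits = −7B.
Δrequired reserves = 11% × −7B = −0.77B.
Δexcess reserves = Δreserves − Δrequired = −16B − (−0.77B) = -15.23 billion.

-15.23 billion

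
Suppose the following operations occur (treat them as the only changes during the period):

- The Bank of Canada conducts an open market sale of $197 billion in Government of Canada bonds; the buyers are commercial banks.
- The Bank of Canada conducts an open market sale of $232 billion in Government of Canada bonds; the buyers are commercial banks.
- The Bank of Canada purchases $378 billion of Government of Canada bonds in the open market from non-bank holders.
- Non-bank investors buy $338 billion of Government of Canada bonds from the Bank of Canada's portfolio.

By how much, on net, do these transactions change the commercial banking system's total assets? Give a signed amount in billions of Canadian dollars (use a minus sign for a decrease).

OMO sale (to banks) $197 billion: just an asset swap on bank balance sheets → 0.
OMO sale (to banks) $232 billion: just an asset swap on bank balance sheets → 0.
Asset purchase (from non-banks) $378 billion: bank balance sheets expand → +$378B.
Asset sale (to non-banks) $338 billion: bank balance sheets shrink → −$338B.
Net: 0 + 0 + 378 − 338 = +$40 billion.

+$40 billion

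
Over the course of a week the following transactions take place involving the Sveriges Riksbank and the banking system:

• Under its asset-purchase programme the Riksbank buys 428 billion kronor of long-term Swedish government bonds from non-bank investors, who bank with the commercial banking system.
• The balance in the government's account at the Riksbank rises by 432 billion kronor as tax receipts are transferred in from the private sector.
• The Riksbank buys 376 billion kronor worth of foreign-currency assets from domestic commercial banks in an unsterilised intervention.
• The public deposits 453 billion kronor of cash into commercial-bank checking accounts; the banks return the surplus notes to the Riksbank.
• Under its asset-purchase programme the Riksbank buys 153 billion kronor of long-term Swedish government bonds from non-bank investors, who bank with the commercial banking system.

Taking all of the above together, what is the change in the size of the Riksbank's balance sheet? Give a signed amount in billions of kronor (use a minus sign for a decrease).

Asset purchase (from non-banks) 428 billion kronor: a Riksbank asset is acquired → +428B.
Government account inflow 432 billion kronor: only the composition of liabilities changes → 0.
FX purchase 376 billion kronor: a Riksbank asset is acquired → +376B.
Currency deposit 453 billion kronor: only the composition of liabilities changes → 0.
Asset purchase (from non-banks) 153 billion kronor: a Riksbank asset is acquired → +153B.
Net: 428 + 0 + 376 + 0 + 153 = +957 billion.

+957 billion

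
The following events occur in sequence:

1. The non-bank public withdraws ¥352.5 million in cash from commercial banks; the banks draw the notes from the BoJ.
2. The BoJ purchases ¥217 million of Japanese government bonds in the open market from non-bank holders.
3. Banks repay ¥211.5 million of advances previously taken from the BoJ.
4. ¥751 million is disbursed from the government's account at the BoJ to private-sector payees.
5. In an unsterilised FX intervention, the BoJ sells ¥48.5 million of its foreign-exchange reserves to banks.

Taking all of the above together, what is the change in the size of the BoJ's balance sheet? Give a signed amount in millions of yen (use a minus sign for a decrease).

Currency withdrawal ¥352.5 million: only the composition of liabilities changes → 0.
Asset purchase (from non-banks) ¥217 million: a BoJ asset is acquired → +¥217M.
Discount-window repayment ¥211.5 million: a BoJ asset is shed → −¥211.5M.
Government spending ¥751 million: only the composition of liabilities changes → 0.
FX sale ¥48.5 million: a BoJ asset is shed → −¥48.5M.
Net: 0 + 217 − 211.5 + 0 − 48.5 = -¥43 million.

-¥43 million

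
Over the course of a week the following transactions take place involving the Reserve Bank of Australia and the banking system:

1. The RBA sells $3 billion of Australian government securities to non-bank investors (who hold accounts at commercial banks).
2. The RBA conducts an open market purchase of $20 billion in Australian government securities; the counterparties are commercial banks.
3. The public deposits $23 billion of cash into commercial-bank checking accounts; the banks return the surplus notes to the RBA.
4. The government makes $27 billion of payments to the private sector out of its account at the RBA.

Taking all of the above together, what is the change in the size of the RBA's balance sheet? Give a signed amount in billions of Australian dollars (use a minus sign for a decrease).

+$17 billion

Asset sale (to non-banks) $3 billion: an RBA asset is shed → −$3B.
OMO purchase (from banks) $20 billion: an RBA asset is acquired → +$20B.
Currency deposit $23 billion: only the composition of liabilities changes → 0.
Government spending $27 billion: only the composition of liabilities changes → 0.
Net: −3 + 20 + 0 + 0 = +$17 billion.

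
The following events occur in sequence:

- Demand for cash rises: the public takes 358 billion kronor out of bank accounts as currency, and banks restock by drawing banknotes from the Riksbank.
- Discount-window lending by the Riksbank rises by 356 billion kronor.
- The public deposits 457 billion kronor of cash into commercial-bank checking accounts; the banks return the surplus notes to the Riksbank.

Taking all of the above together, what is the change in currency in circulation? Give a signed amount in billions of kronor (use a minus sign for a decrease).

Currency withdrawal 358 billion kronor: notes leave the central bank → +358B.
Discount-window loan 356 billion kronor: no currency enters or leaves circulation → 0.
Currency deposit 457 billion kronor: notes return to the central bank → −457B.
Net: 358 + 0 − 457 = -99 billion.

-99 billion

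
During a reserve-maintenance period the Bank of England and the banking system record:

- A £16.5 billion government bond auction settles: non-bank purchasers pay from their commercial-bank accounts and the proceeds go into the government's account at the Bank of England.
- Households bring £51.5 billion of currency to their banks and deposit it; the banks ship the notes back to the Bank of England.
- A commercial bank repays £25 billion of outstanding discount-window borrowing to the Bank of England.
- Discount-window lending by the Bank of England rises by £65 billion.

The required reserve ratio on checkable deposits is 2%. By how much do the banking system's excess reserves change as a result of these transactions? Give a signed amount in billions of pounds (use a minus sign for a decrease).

+£74.3 billion

Government account inflow £16.5 billion: reserves −£16.5B, deposits −£16.5B.
Currency deposit £51.5 billion: reserves +£51.5B, deposits +£51.5B.
Discount-window repayment £25 billion: reserves −£25B, deposits 0.
Discount-window loan £65 billion: reserves +£65B, deposits 0.
Totals: Δreserves = +£75B, Δdeposits = +£35B.
Δrequired reserves = 2% × +£35B = +£0.7B.
Δexcess reserves = Δreserves − Δrequired = +£75B − (+£0.7B) = +£74.3 billion.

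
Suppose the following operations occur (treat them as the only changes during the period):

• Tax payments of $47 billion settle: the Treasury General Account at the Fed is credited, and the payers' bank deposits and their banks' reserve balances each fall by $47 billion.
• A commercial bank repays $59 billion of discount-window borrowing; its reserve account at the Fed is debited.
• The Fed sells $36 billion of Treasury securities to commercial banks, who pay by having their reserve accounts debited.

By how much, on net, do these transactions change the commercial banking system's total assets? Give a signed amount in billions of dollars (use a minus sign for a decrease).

Fed balance sheet:
  Assets:      Securities −$36B, Loans to banks −$59B
  Liabilities: Bank reserves −$142B, Government deposits +$47B
Commercial banking system:
  Assets:      Reserves at CB −$142B, Securities +$36B
  Liabilities: Checkable deposits −$47B, Borrowings from CB −$59B
Change in total bank assets = -$106 billion.

-$106 billion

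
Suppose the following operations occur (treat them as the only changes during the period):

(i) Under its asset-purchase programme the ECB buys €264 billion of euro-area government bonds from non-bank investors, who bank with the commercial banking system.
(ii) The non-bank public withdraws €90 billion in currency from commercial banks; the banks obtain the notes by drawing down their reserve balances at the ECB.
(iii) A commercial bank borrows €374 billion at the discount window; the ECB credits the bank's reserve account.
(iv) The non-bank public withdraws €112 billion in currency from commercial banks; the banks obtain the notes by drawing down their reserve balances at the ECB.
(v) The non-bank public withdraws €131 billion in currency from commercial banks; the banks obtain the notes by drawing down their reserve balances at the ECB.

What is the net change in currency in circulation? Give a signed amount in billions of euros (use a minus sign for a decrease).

+€333 billion

Asset purchase (from non-banks) €264 billion: no currency enters or leaves circulation → 0.
Currency withdrawal €90 billion: notes leave the central bank → +€90B.
Discount-window loan €374 billion: no currency enters or leaves circulation → 0.
Currency withdrawal €112 billion: notes leave the central bank → +€112B.
Currency withdrawal €131 billion: notes leave the central bank → +€131B.
Net: 0 + 90 + 0 + 112 + 131 = +€333 billion.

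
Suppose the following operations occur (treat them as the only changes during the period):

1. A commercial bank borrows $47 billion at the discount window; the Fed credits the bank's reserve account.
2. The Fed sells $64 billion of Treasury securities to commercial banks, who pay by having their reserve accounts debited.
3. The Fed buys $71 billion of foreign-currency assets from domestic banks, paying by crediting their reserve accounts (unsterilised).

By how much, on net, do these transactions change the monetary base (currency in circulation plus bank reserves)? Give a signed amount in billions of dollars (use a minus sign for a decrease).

+$54 billion

Fed balance sheet:
  Assets:      Securities −$64B, Loans to banks +$47B, Foreign assets +$71B
  Liabilities: Bank reserves +$54B
Commercial banking system:
  Assets:      Reserves at CB +$54B, Securities +$64B, Foreign assets −$71B
  Liabilities: Borrowings from CB +$47B
Monetary base = currency + reserves: 0 + (+$54B) = +$54 billion.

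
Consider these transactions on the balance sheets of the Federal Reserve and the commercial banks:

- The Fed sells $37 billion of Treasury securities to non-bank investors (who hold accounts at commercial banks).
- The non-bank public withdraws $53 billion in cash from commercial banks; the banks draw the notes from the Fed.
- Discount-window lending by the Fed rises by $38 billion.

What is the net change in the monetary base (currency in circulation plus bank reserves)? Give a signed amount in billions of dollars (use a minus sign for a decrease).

+$1 billion

Asset sale (to non-banks) $37 billion: Fed balance sheet contracts → −$37B.
Currency withdrawal $53 billion: just a shift between currency and reserves — both are base money → 0.
Discount-window loan $38 billion: Fed balance sheet expands → +$38B.
Net: −37 + 0 + 38 = +$1 billion.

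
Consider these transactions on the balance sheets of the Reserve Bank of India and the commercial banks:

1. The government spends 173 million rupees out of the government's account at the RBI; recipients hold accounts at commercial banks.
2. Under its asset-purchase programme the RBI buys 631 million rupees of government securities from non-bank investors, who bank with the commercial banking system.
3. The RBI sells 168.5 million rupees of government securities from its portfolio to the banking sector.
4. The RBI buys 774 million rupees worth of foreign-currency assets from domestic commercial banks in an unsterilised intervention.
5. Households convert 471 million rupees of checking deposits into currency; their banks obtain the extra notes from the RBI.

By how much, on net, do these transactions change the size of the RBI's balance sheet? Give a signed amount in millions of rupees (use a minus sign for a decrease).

Government spending 173 million rupees: only the composition of liabilities changes → 0.
Asset purchase (from non-banks) 631 million rupees: an RBI asset is acquired → +631M.
OMO sale (to banks) 168.5 million rupees: an RBI asset is shed → −168.5M.
FX purchase 774 million rupees: an RBI asset is acquired → +774M.
Currency withdrawal 471 million rupees: only the composition of liabilities changes → 0.
Net: 0 + 631 − 168.5 + 774 + 0 = +1236.5 million.

+1236.5 million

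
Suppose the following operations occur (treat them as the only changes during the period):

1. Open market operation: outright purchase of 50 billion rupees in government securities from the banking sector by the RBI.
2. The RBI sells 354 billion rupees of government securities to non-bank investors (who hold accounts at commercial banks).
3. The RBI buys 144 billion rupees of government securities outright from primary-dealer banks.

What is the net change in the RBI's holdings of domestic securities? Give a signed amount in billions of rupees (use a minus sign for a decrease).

RBI balance sheet:
  Assets:      Securities −160B
  Liabilities: Bank reserves −160B
Commercial banking system:
  Assets:      Reserves at CB −160B, Securities −194B
  Liabilities: Checkable deposits −354B
So the change in the RBI's holdings of domestic securities is -160 billion.

-160 billion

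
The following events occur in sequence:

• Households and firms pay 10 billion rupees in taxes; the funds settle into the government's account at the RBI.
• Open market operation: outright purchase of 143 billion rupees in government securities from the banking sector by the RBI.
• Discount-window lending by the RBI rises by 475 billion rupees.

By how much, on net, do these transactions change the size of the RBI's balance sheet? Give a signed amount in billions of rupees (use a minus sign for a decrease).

+618 billion

Government account inflow 10 billion rupees: only the composition of liabilities changes → 0.
OMO purchase (from banks) 143 billion rupees: an RBI asset is acquired → +143B.
Discount-window loan 475 billion rupees: an RBI asset is acquired → +475B.
Net: 0 + 143 + 475 = +618 billion.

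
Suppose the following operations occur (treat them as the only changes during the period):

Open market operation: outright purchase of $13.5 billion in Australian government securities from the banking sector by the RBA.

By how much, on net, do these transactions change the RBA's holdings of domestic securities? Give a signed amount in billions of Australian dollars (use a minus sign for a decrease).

+$13.5 billion

OMO purchase (from banks) $13.5 billion: securities added to the RBA's portfolio → +$13.5B.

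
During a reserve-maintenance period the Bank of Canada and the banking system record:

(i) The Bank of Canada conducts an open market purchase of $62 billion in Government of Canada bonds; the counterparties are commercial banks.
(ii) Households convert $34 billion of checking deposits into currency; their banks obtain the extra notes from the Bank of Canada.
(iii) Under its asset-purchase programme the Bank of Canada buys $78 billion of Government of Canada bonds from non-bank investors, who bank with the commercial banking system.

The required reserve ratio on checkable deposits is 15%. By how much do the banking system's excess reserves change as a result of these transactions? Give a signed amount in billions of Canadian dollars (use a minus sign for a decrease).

+$99.4 billion

OMO purchase (from banks) $62 billion: reserves +$62B, deposits 0.
Currency withdrawal $34 billion: reserves −$34B, deposits −$34B.
Asset purchase (from non-banks) $78 billion: reserves +$78B, deposits +$78B.
Totals: Δreserves = +$106B, Δdeposits = +$44B.
Δrequired reserves = 15% × +$44B = +$6.6B.
Δexcess reserves = Δreserves − Δrequired = +$106B − (+$6.6B) = +$99.4 billion.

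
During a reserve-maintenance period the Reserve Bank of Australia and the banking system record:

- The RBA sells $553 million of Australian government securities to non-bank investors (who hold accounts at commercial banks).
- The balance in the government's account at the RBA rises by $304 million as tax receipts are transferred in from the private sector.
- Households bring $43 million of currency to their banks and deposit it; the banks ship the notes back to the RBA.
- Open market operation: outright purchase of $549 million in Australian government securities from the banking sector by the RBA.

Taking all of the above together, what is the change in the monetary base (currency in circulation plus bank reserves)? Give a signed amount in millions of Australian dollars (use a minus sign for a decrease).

-$308 million

Asset sale (to non-banks) $553 million: RBA balance sheet contracts → −$553M.
Government account inflow $304 million: reserves shift to a non-base liability → −$304M.
Currency deposit $43 million: just a shift between currency and reserves — both are base money → 0.
OMO purchase (from banks) $549 million: RBA balance sheet expands → +$549M.
Net: −553 − 304 + 0 + 549 = -$308 million.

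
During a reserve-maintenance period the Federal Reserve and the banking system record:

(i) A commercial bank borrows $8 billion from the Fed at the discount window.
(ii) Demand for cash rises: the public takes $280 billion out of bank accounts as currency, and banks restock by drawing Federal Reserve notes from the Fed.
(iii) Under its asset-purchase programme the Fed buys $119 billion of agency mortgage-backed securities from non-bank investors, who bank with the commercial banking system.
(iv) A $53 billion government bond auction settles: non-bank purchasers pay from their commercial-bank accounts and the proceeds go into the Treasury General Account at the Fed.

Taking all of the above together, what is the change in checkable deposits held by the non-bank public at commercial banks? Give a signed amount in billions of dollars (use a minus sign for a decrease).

-$214 billion

Fed balance sheet:
  Assets:      Securities +$119B, Loans to banks +$8B
  Liabilities: Bank reserves −$206B, Currency in circulation +$280B, Government deposits +$53B
Commercial banking system:
  Assets:      Reserves at CB −$206B
  Liabilities: Checkable deposits −$214B, Borrowings from CB +$8B
So the change in checkable deposits held by the non-bank public at commercial banks is -$214 billion.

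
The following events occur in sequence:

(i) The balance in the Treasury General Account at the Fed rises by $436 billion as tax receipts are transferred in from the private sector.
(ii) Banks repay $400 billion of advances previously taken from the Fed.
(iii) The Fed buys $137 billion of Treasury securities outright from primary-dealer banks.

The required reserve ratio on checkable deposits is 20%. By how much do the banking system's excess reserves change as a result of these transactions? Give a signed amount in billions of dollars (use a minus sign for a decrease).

Government account inflow $436 billion: reserves −$436B, deposits −$436B.
Discount-window repayment $400 billion: reserves −$400B, deposits 0.
OMO purchase (from banks) $137 billion: reserves +$137B, deposits 0.
Totals: Δreserves = −$699B, Δdeposits = −$436B.
Δrequired reserves = 20% × −$436B = −$87.2B.
Δexcess reserves = Δreserves − Δrequired = −$699B − (−$87.2B) = -$611.8 billion.

-$611.8 billion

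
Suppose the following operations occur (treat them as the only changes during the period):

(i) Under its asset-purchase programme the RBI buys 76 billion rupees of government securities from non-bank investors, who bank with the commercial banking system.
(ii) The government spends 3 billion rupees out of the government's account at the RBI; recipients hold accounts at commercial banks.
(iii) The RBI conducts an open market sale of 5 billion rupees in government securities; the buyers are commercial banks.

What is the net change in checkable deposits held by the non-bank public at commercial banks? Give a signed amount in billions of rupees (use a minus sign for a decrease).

RBI balance sheet:
  Assets:      Securities +71B
  Liabilities: Bank reserves +74B, Government deposits −3B
Commercial banking system:
  Assets:      Reserves at CB +74B, Securities +5B
  Liabilities: Checkable deposits +79B
So the change in checkable deposits held by the non-bank public at commercial banks is +79 billion.

+79 billion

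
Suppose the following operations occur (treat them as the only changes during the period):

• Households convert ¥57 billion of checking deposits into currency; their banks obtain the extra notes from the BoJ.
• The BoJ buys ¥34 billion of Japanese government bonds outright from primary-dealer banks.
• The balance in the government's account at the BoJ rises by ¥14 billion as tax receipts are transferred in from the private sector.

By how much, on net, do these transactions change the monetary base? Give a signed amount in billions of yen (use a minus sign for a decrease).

+¥20 billion

BoJ balance sheet:
  Assets:      Securities +¥34B
  Liabilities: Bank reserves −¥37B, Currency in circulation +¥57B, Government deposits +¥14B
Monetary base = currency + reserves: +¥57B + (−¥37B) = +¥20 billion.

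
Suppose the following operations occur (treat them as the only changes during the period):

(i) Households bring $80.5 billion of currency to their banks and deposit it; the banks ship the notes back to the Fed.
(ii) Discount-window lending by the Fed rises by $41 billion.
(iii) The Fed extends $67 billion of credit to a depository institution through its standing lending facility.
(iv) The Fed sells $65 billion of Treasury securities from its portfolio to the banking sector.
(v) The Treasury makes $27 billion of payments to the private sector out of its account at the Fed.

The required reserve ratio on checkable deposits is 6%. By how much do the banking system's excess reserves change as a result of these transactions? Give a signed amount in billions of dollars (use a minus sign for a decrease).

+$144.05 billion

Currency deposit $80.5 billion: reserves +$80.5B, deposits +$80.5B.
Discount-window loan $41 billion: reserves +$41B, deposits 0.
Discount-window loan $67 billion: reserves +$67B, deposits 0.
OMO sale (to banks) $65 billion: reserves −$65B, deposits 0.
Government spending $27 billion: reserves +$27B, deposits +$27B.
Totals: Δreserves = +$150.5B, Δdeposits = +$107.5B.
Δrequired reserves = 6% × +$107.5B = +$6.45B.
Δexcess reserves = Δreserves − Δrequired = +$150.5B − (+$6.45B) = +$144.05 billion.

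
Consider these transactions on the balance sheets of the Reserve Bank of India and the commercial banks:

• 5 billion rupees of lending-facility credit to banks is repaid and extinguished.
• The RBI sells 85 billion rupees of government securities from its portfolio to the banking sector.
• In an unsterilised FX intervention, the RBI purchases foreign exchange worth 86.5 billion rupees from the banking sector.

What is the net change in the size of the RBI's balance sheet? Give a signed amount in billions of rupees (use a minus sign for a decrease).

-3.5 billion

RBI balance sheet:
  Assets:      Securities −85B, Loans to banks −5B, Foreign assets +86.5B
  Liabilities: Bank reserves −3.5B
Change in total RBI assets = -3.5 billion.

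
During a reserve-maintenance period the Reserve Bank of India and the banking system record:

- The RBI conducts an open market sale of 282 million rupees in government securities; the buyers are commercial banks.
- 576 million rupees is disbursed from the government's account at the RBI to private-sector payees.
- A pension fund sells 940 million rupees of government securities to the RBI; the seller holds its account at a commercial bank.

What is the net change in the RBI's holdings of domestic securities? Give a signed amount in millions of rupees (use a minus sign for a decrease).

OMO sale (to banks) 282 million rupees: securities removed from the RBI's portfolio → −282M.
Government spending 576 million rupees: the RBI's securities portfolio is untouched → 0.
Asset purchase (from non-banks) 940 million rupees: securities added to the RBI's portfolio → +940M.
Net: −282 + 0 + 940 = +658 million.

+658 million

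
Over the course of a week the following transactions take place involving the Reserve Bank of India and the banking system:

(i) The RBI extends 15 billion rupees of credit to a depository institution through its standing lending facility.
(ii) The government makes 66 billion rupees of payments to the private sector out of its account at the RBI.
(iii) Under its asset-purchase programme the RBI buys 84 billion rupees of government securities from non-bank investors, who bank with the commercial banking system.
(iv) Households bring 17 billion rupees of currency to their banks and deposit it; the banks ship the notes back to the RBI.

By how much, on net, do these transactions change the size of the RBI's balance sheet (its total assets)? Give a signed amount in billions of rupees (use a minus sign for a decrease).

+99 billion

Discount-window loan 15 billion rupees: an RBI asset is acquired → +15B.
Government spending 66 billion rupees: only the composition of liabilities changes → 0.
Asset purchase (from non-banks) 84 billion rupees: an RBI asset is acquired → +84B.
Currency deposit 17 billion rupees: only the composition of liabilities changes → 0.
Net: 15 + 0 + 84 + 0 = +99 billion.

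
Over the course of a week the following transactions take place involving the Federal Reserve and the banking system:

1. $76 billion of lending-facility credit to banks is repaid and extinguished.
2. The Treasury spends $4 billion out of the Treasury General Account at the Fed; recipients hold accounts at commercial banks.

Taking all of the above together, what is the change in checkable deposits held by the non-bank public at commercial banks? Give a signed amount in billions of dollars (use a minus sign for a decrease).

Fed balance sheet:
  Assets:      Loans to banks −$76B
  Liabilities: Bank reserves −$72B, Government deposits −$4B
Commercial banking system:
  Assets:      Reserves at CB −$72B
  Liabilities: Checkable deposits +$4B, Borrowings from CB −$76B
So the change in checkable deposits held by the non-bank public at commercial banks is +$4 billion.

+$4 billion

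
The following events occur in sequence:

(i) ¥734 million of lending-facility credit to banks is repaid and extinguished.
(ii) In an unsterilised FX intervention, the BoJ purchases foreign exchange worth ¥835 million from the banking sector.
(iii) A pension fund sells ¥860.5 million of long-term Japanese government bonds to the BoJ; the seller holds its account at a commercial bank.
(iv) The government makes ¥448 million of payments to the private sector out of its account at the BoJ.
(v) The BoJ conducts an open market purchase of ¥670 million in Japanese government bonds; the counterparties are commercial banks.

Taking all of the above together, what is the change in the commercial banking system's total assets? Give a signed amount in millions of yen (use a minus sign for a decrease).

BoJ balance sheet:
  Assets:      Securities +¥1530.5M, Loans to banks −¥734M, Foreign assets +¥835M
  Liabilities: Bank reserves +¥2079.5M, Government deposits −¥448M
Commercial banking system:
  Assets:      Reserves at CB +¥2079.5M, Securities −¥670M, Foreign assets −¥835M
  Liabilities: Checkable deposits +¥1308.5M, Borrowings from CB −¥734M
Change in total bank assets = +¥574.5 million.

+¥574.5 million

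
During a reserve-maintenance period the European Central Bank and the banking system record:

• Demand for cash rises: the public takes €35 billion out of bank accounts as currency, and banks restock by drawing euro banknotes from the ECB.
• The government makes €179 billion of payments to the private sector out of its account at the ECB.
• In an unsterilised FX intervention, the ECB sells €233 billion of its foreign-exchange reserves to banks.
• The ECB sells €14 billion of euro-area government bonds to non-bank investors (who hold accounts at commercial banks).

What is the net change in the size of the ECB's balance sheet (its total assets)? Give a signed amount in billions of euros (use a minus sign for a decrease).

Currency withdrawal €35 billion: only the composition of liabilities changes → 0.
Government spending €179 billion: only the composition of liabilities changes → 0.
FX sale €233 billion: an ECB asset is shed → −€233B.
Asset sale (to non-banks) €14 billion: an ECB asset is shed → −€14B.
Net: 0 + 0 − 233 − 14 = -€247 billion.

-€247 billion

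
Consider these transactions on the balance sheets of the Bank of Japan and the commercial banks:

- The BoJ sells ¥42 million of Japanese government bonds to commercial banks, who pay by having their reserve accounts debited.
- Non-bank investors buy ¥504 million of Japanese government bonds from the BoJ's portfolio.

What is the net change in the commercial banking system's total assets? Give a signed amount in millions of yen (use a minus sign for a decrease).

OMO sale (to banks) ¥42 million: just an asset swap on bank balance sheets → 0.
Asset sale (to non-banks) ¥504 million: bank balance sheets shrink → −¥504M.
Net: 0 − 504 = -¥504 million.

-¥504 million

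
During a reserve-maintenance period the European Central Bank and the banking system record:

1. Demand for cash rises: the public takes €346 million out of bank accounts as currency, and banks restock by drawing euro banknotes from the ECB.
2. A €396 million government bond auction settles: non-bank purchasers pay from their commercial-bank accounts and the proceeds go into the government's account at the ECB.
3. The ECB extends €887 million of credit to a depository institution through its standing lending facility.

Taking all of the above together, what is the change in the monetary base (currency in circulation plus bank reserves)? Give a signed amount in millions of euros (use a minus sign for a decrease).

+€491 million

ECB balance sheet:
  Assets:      Loans to banks +€887M
  Liabilities: Bank reserves +€145M, Currency in circulation +€346M, Government deposits +€396M
Commercial banking system:
  Assets:      Reserves at CB +€145M
  Liabilities: Checkable deposits −€742M, Borrowings from CB +€887M
Monetary base = currency + reserves: +€346M + (+€145M) = +€491 million.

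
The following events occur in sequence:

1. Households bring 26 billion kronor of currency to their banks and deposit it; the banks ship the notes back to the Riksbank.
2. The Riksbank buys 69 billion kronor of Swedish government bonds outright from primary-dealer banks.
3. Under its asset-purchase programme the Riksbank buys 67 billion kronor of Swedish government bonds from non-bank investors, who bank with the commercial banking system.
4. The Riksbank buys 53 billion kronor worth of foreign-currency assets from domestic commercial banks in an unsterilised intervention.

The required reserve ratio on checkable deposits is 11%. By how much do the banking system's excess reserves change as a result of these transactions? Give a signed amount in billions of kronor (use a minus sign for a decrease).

+204.77 billion

Currency deposit 26 billion kronor: reserves +26B, deposits +26B.
OMO purchase (from banks) 69 billion kronor: reserves +69B, deposits 0.
Asset purchase (from non-banks) 67 billion kronor: reserves +67B, deposits +67B.
FX purchase 53 billion kronor: reserves +53B, deposits 0.
Totals: Δreserves = +215B, Δdeposits = +93B.
Δrequired reserves = 11% × +93B = +10.23B.
Δexcess reserves = Δreserves − Δrequired = +215B − (+10.23B) = +204.77 billion.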